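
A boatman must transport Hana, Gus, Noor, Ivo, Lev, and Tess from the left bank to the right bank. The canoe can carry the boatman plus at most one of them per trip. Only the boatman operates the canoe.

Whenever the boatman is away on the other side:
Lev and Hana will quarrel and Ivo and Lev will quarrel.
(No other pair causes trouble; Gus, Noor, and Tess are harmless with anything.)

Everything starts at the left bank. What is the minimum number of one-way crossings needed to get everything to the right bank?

13

Counting alone: the boatman can take at most 1 across per trip to the right bank, so moving all 6 needs at least 6 loaded trips out, with a return between consecutive ones — at least 11 crossings.
The safety rule pushes this higher. Following every safe sequence of crossings, the most of the 6 that can be at the right bank as the canoe arrives there on crossing 11 is 5 — never all 6.
So no plan with fewer than 13 crossings exists, and this one achieves 13:
1. Boatman goes to the right bank with Lev.
2. Boatman goes back to the left bank alone.
3. Boatman goes to the right bank with Hana.
4. Boatman goes back to the left bank with Lev.
5. Boatman goes to the right bank with Ivo.
6. Boatman goes back to the left bank alone.
7. Boatman goes to the right bank with Gus.
8. Boatman goes back to the left bank alone.
9. Boatman goes to the right bank with Noor.
10. Boatman goes back to the left bank alone.
11. Boatman goes to the right bank with Tess.
12. Boatman goes back to the left bank alone.
13. Boatman goes to the right bank with Lev.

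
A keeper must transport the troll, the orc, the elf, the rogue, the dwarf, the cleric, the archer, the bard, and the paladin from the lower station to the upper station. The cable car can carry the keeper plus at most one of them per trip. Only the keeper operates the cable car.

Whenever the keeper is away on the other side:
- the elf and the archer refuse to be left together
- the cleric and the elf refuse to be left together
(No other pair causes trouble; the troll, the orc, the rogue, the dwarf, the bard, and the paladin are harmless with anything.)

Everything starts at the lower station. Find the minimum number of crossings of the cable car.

19

Counting alone: the keeper can take at most 1 across per trip to the upper station, so moving all 9 needs at least 9 loaded trips out, with a return between consecutive ones — at least 17 crossings.
The safety rule pushes this higher. Following every safe sequence of crossings, the most of the 9 that can be at the upper station as the cable car arrives there on crossing 17 is 8 — never all 9.
So no plan with fewer than 19 crossings exists, and this one achieves 19:
1. Keeper goes to the upper station with the elf.  [the lower station: the archer, the bard, the cleric, the dwarf, the orc, the paladin, the rogue, the troll | the upper station: the elf]
2. Keeper goes back to the lower station alone.  [the lower station: the archer, the bard, the cleric, the dwarf, the orc, the paladin, the rogue, the troll | the upper station: the elf]
3. Keeper goes to the upper station with the troll.  [the lower station: the archer, the bard, the cleric, the dwarf, the orc, the paladin, the rogue | the upper station: the elf, the troll]
4. Keeper goes back to the lower station alone.  [the lower station: the archer, the bard, the cleric, the dwarf, the orc, the paladin, the rogue | the upper station: the elf, the troll]
5. Keeper goes to the upper station with the orc.  [the lower station: the archer, the bard, the cleric, the dwarf, the paladin, the rogue | the upper station: the elf, the orc, the troll]
6. Keeper goes back to the lower station alone.  [the lower station: the archer, the bard, the cleric, the dwarf, the paladin, the rogue | the upper station: the elf, the orc, the troll]
7. Keeper goes to the upper station with the rogue.  [the lower station: the archer, the bard, the cleric, the dwarf, the paladin | the upper station: the elf, the orc, the rogue, the troll]
8. Keeper goes back to the lower station alone.  [the lower station: the archer, the bard, the cleric, the dwarf, the paladin | the upper station: the elf, the orc, the rogue, the troll]
9. Keeper goes to the upper station with the dwarf.  [the lower station: the archer, the bard, the cleric, the paladin | the upper station: the dwarf, the elf, the orc, the rogue, the troll]
10. Keeper goes back to the lower station alone.  [the lower station: the archer, the bard, the cleric, the paladin | the upper station: the dwarf, the elf, the orc, the rogue, the troll]
11. Keeper goes to the upper station with the cleric.  [the lower station: the archer, the bard, the paladin | the upper station: the cleric, the dwarf, the elf, the orc, the rogue, the troll]
12. Keeper goes back to the lower station with the elf.  [the lower station: the archer, the bard, the elf, the paladin | the upper station: the cleric, the dwarf, the orc, the rogue, the troll]
13. Keeper goes to the upper station with the archer.  [the lower station: the bard, the elf, the paladin | the upper station: the archer, the cleric, the dwarf, the orc, the rogue, the troll]
14. Keeper goes back to the lower station alone.  [the lower station: the bard, the elf, the paladin | the upper station: the archer, the cleric, the dwarf, the orc, the rogue, the troll]
15. Keeper goes to the upper station with the bard.  [the lower station: the elf, the paladin | the upper station: the archer, the bard, the cleric, the dwarf, the orc, the rogue, the troll]
16. Keeper goes back to the lower station alone.  [the lower station: the elf, the paladin | the upper station: the archer, the bard, the cleric, the dwarf, the orc, the rogue, the troll]
17. Keeper goes to the upper station with the paladin.  [the lower station: the elf | the upper station: the archer, the bard, the cleric, the dwarf, the orc, the paladin, the rogue, the troll]
18. Keeper goes back to the lower station alone.  [the lower station: the elf | the upper station: the archer, the bard, the cleric, the dwarf, the orc, the paladin, the rogue, the troll]
19. Keeper goes to the upper station with the elf.  [the lower station: — | the upper station: the archer, the bard, the cleric, the dwarf, the elf, the orc, the paladin, the rogue, the troll]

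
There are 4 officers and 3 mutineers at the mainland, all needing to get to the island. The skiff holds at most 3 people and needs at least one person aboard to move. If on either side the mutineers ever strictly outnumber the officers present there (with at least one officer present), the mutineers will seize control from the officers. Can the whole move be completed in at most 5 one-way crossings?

Yes

Yes — this plan uses 5 crossings (≤ 5):
1. 3 mutineers → the island.  (the mainland: 4O 0M; the island: 0O 3M)
2. 1 mutineer ← the mainland.  (the mainland: 4O 1M; the island: 0O 2M)
3. 3 officers → the island.  (the mainland: 1O 1M; the island: 3O 2M)
4. 1 officer ← the mainland.  (the mainland: 2O 1M; the island: 2O 2M)
5. 2 officers and 1 mutineer → the island.  (the mainland: 0O 0M; the island: 4O 3M)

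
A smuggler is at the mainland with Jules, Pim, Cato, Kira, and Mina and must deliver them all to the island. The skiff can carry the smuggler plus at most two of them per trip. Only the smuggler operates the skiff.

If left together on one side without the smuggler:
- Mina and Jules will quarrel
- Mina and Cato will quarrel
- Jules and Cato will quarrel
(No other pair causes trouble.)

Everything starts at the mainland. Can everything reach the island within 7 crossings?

Yes — this plan uses 7 crossings (≤ 7):
1. Smuggler goes to the island with Cato and Jules.  [the mainland: Kira, Mina, Pim | the island: Cato, Jules]
2. Smuggler goes back to the mainland with Jules.  [the mainland: Jules, Kira, Mina, Pim | the island: Cato]
3. Smuggler goes to the island with Jules and Pim.  [the mainland: Kira, Mina | the island: Cato, Jules, Pim]
4. Smuggler goes back to the mainland with Jules.  [the mainland: Jules, Kira, Mina | the island: Cato, Pim]
5. Smuggler goes to the island with Jules and Kira.  [the mainland: Mina | the island: Cato, Jules, Kira, Pim]
6. Smuggler goes back to the mainland with Jules.  [the mainland: Jules, Mina | the island: Cato, Kira, Pim]
7. Smuggler goes to the island with Jules and Mina.  [the mainland: — | the island: Cato, Jules, Kira, Mina, Pim]

Yes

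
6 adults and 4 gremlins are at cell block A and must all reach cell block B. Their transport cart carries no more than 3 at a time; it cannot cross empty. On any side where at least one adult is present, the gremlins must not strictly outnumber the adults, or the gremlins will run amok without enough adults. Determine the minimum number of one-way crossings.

9

Counting alone: each trip to cell block B takes at most 3 across and each return brings at least 1 back, so after t trips out (and t−1 returns) at most 3t − (t−1) of the 10 are across; that first reaches 10 at t = 5, so at least 9 crossings are needed.
The plan below uses exactly 9 crossings, so it is optimal:
1. 2 gremlins → cell block B.  (cell block A: 6A 2G; cell block B: 0A 2G)
2. 1 gremlin ← cell block A.  (cell block A: 6A 3G; cell block B: 0A 1G)
3. 3 gremlins → cell block B.  (cell block A: 6A 0G; cell block B: 0A 4G)
4. 1 gremlin ← cell block A.  (cell block A: 6A 1G; cell block B: 0A 3G)
5. 3 adults → cell block B.  (cell block A: 3A 1G; cell block B: 3A 3G)
6. 1 gremlin ← cell block A.  (cell block A: 3A 2G; cell block B: 3A 2G)
7. 1 adult and 2 gremlins → cell block B.  (cell block A: 2A 0G; cell block B: 4A 4G)
8. 1 gremlin ← cell block A.  (cell block A: 2A 1G; cell block B: 4A 3G)
9. 2 adults and 1 gremlin → cell block B.  (cell block A: 0A 0G; cell block B: 6A 4G)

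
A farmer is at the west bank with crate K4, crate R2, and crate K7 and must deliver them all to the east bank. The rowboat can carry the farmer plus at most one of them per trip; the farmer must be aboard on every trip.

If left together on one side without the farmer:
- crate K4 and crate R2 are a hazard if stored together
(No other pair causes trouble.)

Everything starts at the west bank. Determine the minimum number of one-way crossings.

Counting alone: the farmer can take at most 1 across per trip to the east bank, so moving all 3 needs at least 3 loaded trips out, with a return between consecutive ones — at least 5 crossings.
The plan below uses exactly 5 crossings, so it is optimal:
1. Farmer goes to the east bank with crate K4.  [the west bank: crate K7, crate R2 | the east bank: crate K4]
2. Farmer goes back to the west bank alone.  [the west bank: crate K7, crate R2 | the east bank: crate K4]
3. Farmer goes to the east bank with crate K7.  [the west bank: crate R2 | the east bank: crate K4, crate K7]
4. Farmer goes back to the west bank alone.  [the west bank: crate R2 | the east bank: crate K4, crate K7]
5. Farmer goes to the east bank with crate R2.  [the west bank: — | the east bank: crate K4, crate K7, crate R2]

5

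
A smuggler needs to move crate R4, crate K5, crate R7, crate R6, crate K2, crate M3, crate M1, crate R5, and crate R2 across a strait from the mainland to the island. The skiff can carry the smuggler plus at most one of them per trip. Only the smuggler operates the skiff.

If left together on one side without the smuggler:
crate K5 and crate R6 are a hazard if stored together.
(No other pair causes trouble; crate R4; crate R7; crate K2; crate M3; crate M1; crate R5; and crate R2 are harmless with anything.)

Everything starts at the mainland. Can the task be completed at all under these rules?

Yes

1. Smuggler goes to the island with crate K5.
2. Smuggler goes back to the mainland alone.
3. Smuggler goes to the island with crate R4.
4. Smuggler goes back to the mainland alone.
5. Smuggler goes to the island with crate R7.
6. Smuggler goes back to the mainland alone.
7. Smuggler goes to the island with crate K2.
8. Smuggler goes back to the mainland alone.
9. Smuggler goes to the island with crate M3.
10. Smuggler goes back to the mainland alone.
11. Smuggler goes to the island with crate M1.
12. Smuggler goes back to the mainland alone.
13. Smuggler goes to the island with crate R5.
14. Smuggler goes back to the mainland alone.
15. Smuggler goes to the island with crate R2.
16. Smuggler goes back to the mainland alone.
17. Smuggler goes to the island with crate R6.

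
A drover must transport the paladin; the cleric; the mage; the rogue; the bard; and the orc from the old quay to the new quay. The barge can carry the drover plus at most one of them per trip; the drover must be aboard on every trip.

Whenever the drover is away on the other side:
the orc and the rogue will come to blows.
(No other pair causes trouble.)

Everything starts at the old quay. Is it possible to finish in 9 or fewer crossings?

Counting alone: the drover can take at most 1 across per trip to the new quay, so moving all 6 needs at least 6 loaded trips out, with a return between consecutive ones — at least 11 crossings.
Since 9 < 11, 9 crossings cannot be enough. (The shortest complete plan in fact takes 11:)
1. Drover goes to the new quay with the rogue.  [the old quay: the bard, the cleric, the mage, the orc, the paladin | the new quay: the rogue]
2. Drover goes back to the old quay alone.  [the old quay: the bard, the cleric, the mage, the orc, the paladin | the new quay: the rogue]
3. Drover goes to the new quay with the paladin.  [the old quay: the bard, the cleric, the mage, the orc | the new quay: the paladin, the rogue]
4. Drover goes back to the old quay alone.  [the old quay: the bard, the cleric, the mage, the orc | the new quay: the paladin, the rogue]
5. Drover goes to the new quay with the cleric.  [the old quay: the bard, the mage, the orc | the new quay: the cleric, the paladin, the rogue]
6. Drover goes back to the old quay alone.  [the old quay: the bard, the mage, the orc | the new quay: the cleric, the paladin, the rogue]
7. Drover goes to the new quay with the mage.  [the old quay: the bard, the orc | the new quay: the cleric, the mage, the paladin, the rogue]
8. Drover goes back to the old quay alone.  [the old quay: the bard, the orc | the new quay: the cleric, the mage, the paladin, the rogue]
9. Drover goes to the new quay with the bard.  [the old quay: the orc | the new quay: the bard, the cleric, the mage, the paladin, the rogue]
10. Drover goes back to the old quay alone.  [the old quay: the orc | the new quay: the bard, the cleric, the mage, the paladin, the rogue]
11. Drover goes to the new quay with the orc.  [the old quay: — | the new quay: the bard, the cleric, the mage, the orc, the paladin, the rogue]

No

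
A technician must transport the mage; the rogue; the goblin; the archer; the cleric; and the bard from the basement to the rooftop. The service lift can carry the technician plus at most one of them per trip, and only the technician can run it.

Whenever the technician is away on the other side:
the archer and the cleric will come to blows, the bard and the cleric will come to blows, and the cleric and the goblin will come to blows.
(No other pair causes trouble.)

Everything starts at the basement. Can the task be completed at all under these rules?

No

Following every safe sequence of crossings from the start, the most of the 6 that can be at the rooftop as the service lift arrives there on crossings 1, 3, 5, 7 is 1, 2, 3, 4 respectively; the best ever achieved is 4 of 6.
From crossing 9 on, no configuration arises that was not already reachable earlier: only 36 distinct safe configurations (who is on which side, and where the service lift is) can ever be reached, none of them has everyone across, and every continuation just revisits them. So no valid plan exists.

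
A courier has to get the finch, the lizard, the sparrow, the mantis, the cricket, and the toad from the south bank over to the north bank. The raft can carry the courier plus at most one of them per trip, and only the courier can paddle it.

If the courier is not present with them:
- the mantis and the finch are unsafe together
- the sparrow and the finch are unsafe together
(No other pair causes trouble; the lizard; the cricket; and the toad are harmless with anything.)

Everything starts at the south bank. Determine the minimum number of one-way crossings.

Counting alone: the courier can take at most 1 across per trip to the north bank, so moving all 6 needs at least 6 loaded trips out, with a return between consecutive ones — at least 11 crossings.
The safety rule pushes this higher. Following every safe sequence of crossings, the most of the 6 that can be at the north bank as the raft arrives there on crossing 11 is 5 — never all 6.
So no plan with fewer than 13 crossings exists, and this one achieves 13:
1. Courier goes to the north bank with the finch.
2. Courier goes back to the south bank alone.
3. Courier goes to the north bank with the lizard.
4. Courier goes back to the south bank alone.
5. Courier goes to the north bank with the sparrow.
6. Courier goes back to the south bank with the finch.
7. Courier goes to the north bank with the mantis.
8. Courier goes back to the south bank alone.
9. Courier goes to the north bank with the cricket.
10. Courier goes back to the south bank alone.
11. Courier goes to the north bank with the toad.
12. Courier goes back to the south bank alone.
13. Courier goes to the north bank with the finch.

13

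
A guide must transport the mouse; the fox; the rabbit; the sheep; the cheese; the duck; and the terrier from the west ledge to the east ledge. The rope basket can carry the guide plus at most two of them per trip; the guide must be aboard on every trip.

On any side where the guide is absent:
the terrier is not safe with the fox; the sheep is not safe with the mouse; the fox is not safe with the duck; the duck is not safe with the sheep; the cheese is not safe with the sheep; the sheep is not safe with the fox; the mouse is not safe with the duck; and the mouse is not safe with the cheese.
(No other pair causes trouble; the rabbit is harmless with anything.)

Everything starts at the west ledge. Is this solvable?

Whatever the first load, the items left behind include a forbidden pair without the guide. No opening move is safe, so no plan exists.

No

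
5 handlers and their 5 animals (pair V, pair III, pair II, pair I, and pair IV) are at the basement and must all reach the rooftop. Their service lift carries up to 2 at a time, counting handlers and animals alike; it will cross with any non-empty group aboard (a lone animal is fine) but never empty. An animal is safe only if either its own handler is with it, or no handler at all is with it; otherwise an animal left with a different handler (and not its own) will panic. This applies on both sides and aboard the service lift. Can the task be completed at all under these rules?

No

Following every safe sequence of crossings from the start, the most of the 10 that can be at the rooftop as the service lift arrives there on crossings 1, 3, 5, 7 is 2, 3, 4, 5 respectively; the best ever achieved is 5 of 10.
From crossing 9 on, no configuration arises that was not already reachable earlier: only 82 distinct safe configurations (who is on which side, and where the service lift is) can ever be reached, none of them has everyone across, and every continuation just revisits them. So no valid plan exists.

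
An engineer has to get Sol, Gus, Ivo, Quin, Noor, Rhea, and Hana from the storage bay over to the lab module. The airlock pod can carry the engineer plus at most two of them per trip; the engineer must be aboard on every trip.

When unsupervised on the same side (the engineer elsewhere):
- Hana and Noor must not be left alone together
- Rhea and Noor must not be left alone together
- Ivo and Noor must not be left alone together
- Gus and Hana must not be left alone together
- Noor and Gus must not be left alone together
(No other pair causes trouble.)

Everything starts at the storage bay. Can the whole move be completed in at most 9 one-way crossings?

No

Counting alone: the engineer can take at most 2 across per trip to the lab module, so moving all 7 needs at least 4 loaded trips out, with a return between consecutive ones — at least 7 crossings.
The safety rule pushes this higher. Following every safe sequence of crossings, the most of the 7 that can be at the lab module as the airlock pod arrives there on crossings 7, 9 is 5, 6 respectively — never all 7.
So the move cannot be finished within 9 crossings. (The shortest complete plan takes 11:)
1. Engineer goes to the lab module with Gus and Noor.
2. Engineer goes back to the storage bay with Gus.
3. Engineer goes to the lab module with Gus and Sol.
4. Engineer goes back to the storage bay with Gus.
5. Engineer goes to the lab module with Gus and Ivo.
6. Engineer goes back to the storage bay with Noor.
7. Engineer goes to the lab module with Noor and Quin.
8. Engineer goes back to the storage bay with Noor.
9. Engineer goes to the lab module with Noor and Rhea.
10. Engineer goes back to the storage bay with Noor.
11. Engineer goes to the lab module with Hana and Noor.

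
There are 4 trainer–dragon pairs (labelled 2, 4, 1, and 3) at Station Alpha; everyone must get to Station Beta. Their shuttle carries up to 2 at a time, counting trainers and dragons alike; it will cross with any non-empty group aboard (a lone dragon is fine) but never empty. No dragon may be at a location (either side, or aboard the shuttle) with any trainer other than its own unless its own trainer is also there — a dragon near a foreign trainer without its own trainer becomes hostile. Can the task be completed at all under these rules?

Following every safe sequence of crossings from the start, the most of the 8 that can be at Station Beta as the shuttle arrives there on crossings 1, 3, 5 is 2, 3, 4 respectively; the best ever achieved is 4 of 8.
From crossing 7 on, no configuration arises that was not already reachable earlier: only 44 distinct safe configurations (who is on which side, and where the shuttle is) can ever be reached, none of them has everyone across, and every continuation just revisits them. So no valid plan exists.

No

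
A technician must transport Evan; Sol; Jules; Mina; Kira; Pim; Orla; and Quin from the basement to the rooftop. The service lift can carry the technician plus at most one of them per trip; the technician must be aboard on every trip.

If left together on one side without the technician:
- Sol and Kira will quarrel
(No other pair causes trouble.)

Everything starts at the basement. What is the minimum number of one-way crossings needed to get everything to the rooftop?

Counting alone: the technician can take at most 1 across per trip to the rooftop, so moving all 8 needs at least 8 loaded trips out, with a return between consecutive ones — at least 15 crossings.
The plan below uses exactly 15 crossings, so it is optimal:
1. Technician goes to the rooftop with Sol.
2. Technician goes back to the basement alone.
3. Technician goes to the rooftop with Evan.
4. Technician goes back to the basement alone.
5. Technician goes to the rooftop with Jules.
6. Technician goes back to the basement alone.
7. Technician goes to the rooftop with Mina.
8. Technician goes back to the basement alone.
9. Technician goes to the rooftop with Pim.
10. Technician goes back to the basement alone.
11. Technician goes to the rooftop with Orla.
12. Technician goes back to the basement alone.
13. Technician goes to the rooftop with Quin.
14. Technician goes back to the basement alone.
15. Technician goes to the rooftop with Kira.

15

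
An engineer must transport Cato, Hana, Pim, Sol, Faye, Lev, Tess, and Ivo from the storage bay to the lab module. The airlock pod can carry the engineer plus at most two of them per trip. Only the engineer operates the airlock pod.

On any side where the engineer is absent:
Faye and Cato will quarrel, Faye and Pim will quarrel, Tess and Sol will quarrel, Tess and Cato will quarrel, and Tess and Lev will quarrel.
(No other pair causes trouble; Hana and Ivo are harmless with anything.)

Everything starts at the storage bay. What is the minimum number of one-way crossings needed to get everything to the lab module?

Counting alone: the engineer can take at most 2 across per trip to the lab module, so moving all 8 needs at least 4 loaded trips out, with a return between consecutive ones — at least 7 crossings.
The safety rule pushes this higher. Following every safe sequence of crossings, the most of the 8 that can be at the lab module as the airlock pod arrives there on crossing 7 is 7 — never all 8.
So no plan with fewer than 9 crossings exists, and this one achieves 9:
1. Engineer goes to the lab module with Faye and Tess.  [the storage bay: Cato, Hana, Ivo, Lev, Pim, Sol | the lab module: Faye, Tess]
2. Engineer goes back to the storage bay alone.  [the storage bay: Cato, Hana, Ivo, Lev, Pim, Sol | the lab module: Faye, Tess]
3. Engineer goes to the lab module with Cato and Pim.  [the storage bay: Hana, Ivo, Lev, Sol | the lab module: Cato, Faye, Pim, Tess]
4. Engineer goes back to the storage bay with Faye and Tess.  [the storage bay: Faye, Hana, Ivo, Lev, Sol, Tess | the lab module: Cato, Pim]
5. Engineer goes to the lab module with Lev and Sol.  [the storage bay: Faye, Hana, Ivo, Tess | the lab module: Cato, Lev, Pim, Sol]
6. Engineer goes back to the storage bay alone.  [the storage bay: Faye, Hana, Ivo, Tess | the lab module: Cato, Lev, Pim, Sol]
7. Engineer goes to the lab module with Hana and Ivo.  [the storage bay: Faye, Tess | the lab module: Cato, Hana, Ivo, Lev, Pim, Sol]
8. Engineer goes back to the storage bay alone.  [the storage bay: Faye, Tess | the lab module: Cato, Hana, Ivo, Lev, Pim, Sol]
9. Engineer goes to the lab module with Faye and Tess.  [the storage bay: — | the lab module: Cato, Faye, Hana, Ivo, Lev, Pim, Sol, Tess]

9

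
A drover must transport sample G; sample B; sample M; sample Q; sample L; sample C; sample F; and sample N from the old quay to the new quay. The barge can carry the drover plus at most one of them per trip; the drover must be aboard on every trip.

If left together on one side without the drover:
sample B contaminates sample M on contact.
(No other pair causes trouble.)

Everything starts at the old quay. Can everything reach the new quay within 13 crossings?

Counting alone: the drover can take at most 1 across per trip to the new quay, so moving all 8 needs at least 8 loaded trips out, with a return between consecutive ones — at least 15 crossings.
Since 13 < 15, 13 crossings cannot be enough. (The shortest complete plan in fact takes 15:)
1. Drover goes to the new quay with sample B.  [the old quay: sample C, sample F, sample G, sample L, sample M, sample N, sample Q | the new quay: sample B]
2. Drover goes back to the old quay alone.  [the old quay: sample C, sample F, sample G, sample L, sample M, sample N, sample Q | the new quay: sample B]
3. Drover goes to the new quay with sample G.  [the old quay: sample C, sample F, sample L, sample M, sample N, sample Q | the new quay: sample B, sample G]
4. Drover goes back to the old quay alone.  [the old quay: sample C, sample F, sample L, sample M, sample N, sample Q | the new quay: sample B, sample G]
5. Drover goes to the new quay with sample Q.  [the old quay: sample C, sample F, sample L, sample M, sample N | the new quay: sample B, sample G, sample Q]
6. Drover goes back to the old quay alone.  [the old quay: sample C, sample F, sample L, sample M, sample N | the new quay: sample B, sample G, sample Q]
7. Drover goes to the new quay with sample L.  [the old quay: sample C, sample F, sample M, sample N | the new quay: sample B, sample G, sample L, sample Q]
8. Drover goes back to the old quay alone.  [the old quay: sample C, sample F, sample M, sample N | the new quay: sample B, sample G, sample L, sample Q]
9. Drover goes to the new quay with sample C.  [the old quay: sample F, sample M, sample N | the new quay: sample B, sample C, sample G, sample L, sample Q]
10. Drover goes back to the old quay alone.  [the old quay: sample F, sample M, sample N | the new quay: sample B, sample C, sample G, sample L, sample Q]
11. Drover goes to the new quay with sample F.  [the old quay: sample M, sample N | the new quay: sample B, sample C, sample F, sample G, sample L, sample Q]
12. Drover goes back to the old quay alone.  [the old quay: sample M, sample N | the new quay: sample B, sample C, sample F, sample G, sample L, sample Q]
13. Drover goes to the new quay with sample N.  [the old quay: sample M | the new quay: sample B, sample C, sample F, sample G, sample L, sample N, sample Q]
14. Drover goes back to the old quay alone.  [the old quay: sample M | the new quay: sample B, sample C, sample F, sample G, sample L, sample N, sample Q]
15. Drover goes to the new quay with sample M.  [the old quay: — | the new quay: sample B, sample C, sample F, sample G, sample L, sample M, sample N, sample Q]

No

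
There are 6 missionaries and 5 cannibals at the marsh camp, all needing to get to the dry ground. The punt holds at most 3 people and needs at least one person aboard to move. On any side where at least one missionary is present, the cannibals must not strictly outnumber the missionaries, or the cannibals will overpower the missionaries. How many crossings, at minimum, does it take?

9

Counting alone: each trip to the dry ground takes at most 3 across and each return brings at least 1 back, so after t trips out (and t−1 returns) at most 3t − (t−1) of the 11 are across; that first reaches 11 at t = 5, so at least 9 crossings are needed.
The plan below uses exactly 9 crossings, so it is optimal:
1. 3 cannibals → the dry ground.  (the marsh camp: 6M 2C; the dry ground: 0M 3C)
2. 1 cannibal ← the marsh camp.  (the marsh camp: 6M 3C; the dry ground: 0M 2C)
3. 3 missionaries → the dry ground.  (the marsh camp: 3M 3C; the dry ground: 3M 2C)
4. 1 missionary ← the marsh camp.  (the marsh camp: 4M 3C; the dry ground: 2M 2C)
5. 2 missionaries and 1 cannibal → the dry ground.  (the marsh camp: 2M 2C; the dry ground: 4M 3C)
6. 1 missionary ← the marsh camp.  (the marsh camp: 3M 2C; the dry ground: 3M 3C)
7. 2 missionaries and 1 cannibal → the dry ground.  (the marsh camp: 1M 1C; the dry ground: 5M 4C)
8. 1 missionary ← the marsh camp.  (the marsh camp: 2M 1C; the dry ground: 4M 4C)
9. 2 missionaries and 1 cannibal → the dry ground.  (the marsh camp: 0M 0C; the dry ground: 6M 5C)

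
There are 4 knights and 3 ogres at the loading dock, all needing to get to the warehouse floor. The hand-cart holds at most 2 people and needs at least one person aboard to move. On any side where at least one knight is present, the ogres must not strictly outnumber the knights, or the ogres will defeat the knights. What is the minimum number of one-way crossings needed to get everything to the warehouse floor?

Counting alone: each trip to the warehouse floor takes at most 2 across and each return brings at least 1 back, so after t trips out (and t−1 returns) at most 2t − (t−1) of the 7 are across; that first reaches 7 at t = 6, so at least 11 crossings are needed.
The plan below uses exactly 11 crossings, so it is optimal:
1. 2 ogres → the warehouse floor.  (the loading dock: 4K 1O; the warehouse floor: 0K 2O)
2. 1 ogre ← the loading dock.  (the loading dock: 4K 2O; the warehouse floor: 0K 1O)
3. 2 ogres → the warehouse floor.  (the loading dock: 4K 0O; the warehouse floor: 0K 3O)
4. 1 ogre ← the loading dock.  (the loading dock: 4K 1O; the warehouse floor: 0K 2O)
5. 2 knights → the warehouse floor.  (the loading dock: 2K 1O; the warehouse floor: 2K 2O)
6. 1 ogre ← the loading dock.  (the loading dock: 2K 2O; the warehouse floor: 2K 1O)
7. 1 knight and 1 ogre → the warehouse floor.  (the loading dock: 1K 1O; the warehouse floor: 3K 2O)
8. 1 knight ← the loading dock.  (the loading dock: 2K 1O; the warehouse floor: 2K 2O)
9. 1 knight and 1 ogre → the warehouse floor.  (the loading dock: 1K 0O; the warehouse floor: 3K 3O)
10. 1 ogre ← the loading dock.  (the loading dock: 1K 1O; the warehouse floor: 3K 2O)
11. 1 knight and 1 ogre → the warehouse floor.  (the loading dock: 0K 0O; the warehouse floor: 4K 3O)

11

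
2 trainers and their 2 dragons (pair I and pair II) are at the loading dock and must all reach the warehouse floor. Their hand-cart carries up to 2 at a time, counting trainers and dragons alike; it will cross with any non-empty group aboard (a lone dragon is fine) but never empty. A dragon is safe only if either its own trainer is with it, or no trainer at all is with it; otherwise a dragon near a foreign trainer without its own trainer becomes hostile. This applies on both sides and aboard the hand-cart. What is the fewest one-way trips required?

5

Counting alone: each trip to the warehouse floor takes at most 2 across and each return brings at least 1 back, so after t trips out (and t−1 returns) at most 2t − (t−1) of the 4 are across; that first reaches 4 at t = 3, so at least 5 crossings are needed.
The plan below uses exactly 5 crossings, so it is optimal:
1. dragon I and trainer I cross → the warehouse floor.
2. trainer I crosses ← the loading dock.
3. trainer I and trainer II cross → the warehouse floor.
4. trainer II crosses ← the loading dock.
5. dragon II and trainer II cross → the warehouse floor.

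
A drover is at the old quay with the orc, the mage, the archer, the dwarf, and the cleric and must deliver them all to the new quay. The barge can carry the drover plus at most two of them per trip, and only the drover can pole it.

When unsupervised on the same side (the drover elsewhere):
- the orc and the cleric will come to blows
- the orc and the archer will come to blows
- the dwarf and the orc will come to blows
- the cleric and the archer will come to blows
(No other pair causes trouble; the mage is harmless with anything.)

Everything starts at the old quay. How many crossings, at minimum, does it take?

7

Counting alone: the drover can take at most 2 across per trip to the new quay, so moving all 5 needs at least 3 loaded trips out, with a return between consecutive ones — at least 5 crossings.
The safety rule pushes this higher. Following every safe sequence of crossings, the most of the 5 that can be at the new quay as the barge arrives there on crossing 5 is 4 — never all 5.
So no plan with fewer than 7 crossings exists, and this one achieves 7:
1. Drover goes to the new quay with the archer and the orc.
2. Drover goes back to the old quay with the orc.
3. Drover goes to the new quay with the mage and the orc.
4. Drover goes back to the old quay with the orc.
5. Drover goes to the new quay with the dwarf and the orc.
6. Drover goes back to the old quay with the orc.
7. Drover goes to the new quay with the cleric and the orc.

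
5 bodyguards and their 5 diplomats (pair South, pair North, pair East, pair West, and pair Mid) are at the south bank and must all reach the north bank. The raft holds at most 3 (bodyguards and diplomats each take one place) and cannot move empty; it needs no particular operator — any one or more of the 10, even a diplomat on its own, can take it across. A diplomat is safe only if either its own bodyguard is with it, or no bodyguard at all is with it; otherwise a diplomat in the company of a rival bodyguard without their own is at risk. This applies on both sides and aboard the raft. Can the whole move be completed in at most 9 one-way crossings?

No

Counting alone: each trip to the north bank takes at most 3 across and each return brings at least 1 back, so after t trips out (and t−1 returns) at most 3t − (t−1) of the 10 are across; that first reaches 10 at t = 5, so at least 9 crossings are needed.
The safety rule pushes this higher. Following every safe sequence of crossings, the most of the 10 that can be at the north bank as the raft arrives there on crossing 9 is 9 — never all 10.
So the move cannot be finished within 9 crossings. (The shortest complete plan takes 11:)
1. bodyguard South and diplomat South cross → the north bank.
2. bodyguard South crosses ← the south bank.
3. diplomat East, diplomat North, and diplomat West cross → the north bank.
4. diplomat South crosses ← the south bank.
5. bodyguard East, bodyguard North, and bodyguard West cross → the north bank.
6. bodyguard North and diplomat North cross ← the south bank.
7. bodyguard Mid, bodyguard North, and bodyguard South cross → the north bank.
8. diplomat East crosses ← the south bank.
9. diplomat North and diplomat South cross → the north bank.
10. diplomat South crosses ← the south bank.
11. diplomat East, diplomat Mid, and diplomat South cross → the north bank.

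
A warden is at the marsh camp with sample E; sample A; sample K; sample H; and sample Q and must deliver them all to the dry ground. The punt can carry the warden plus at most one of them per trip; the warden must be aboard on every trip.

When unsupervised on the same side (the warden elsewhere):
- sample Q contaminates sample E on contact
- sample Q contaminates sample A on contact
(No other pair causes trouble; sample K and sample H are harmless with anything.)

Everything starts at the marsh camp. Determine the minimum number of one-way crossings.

Counting alone: the warden can take at most 1 across per trip to the dry ground, so moving all 5 needs at least 5 loaded trips out, with a return between consecutive ones — at least 9 crossings.
The safety rule pushes this higher. Following every safe sequence of crossings, the most of the 5 that can be at the dry ground as the punt arrives there on crossing 9 is 4 — never all 5.
So no plan with fewer than 11 crossings exists, and this one achieves 11:
1. Warden goes to the dry ground with sample Q.
2. Warden goes back to the marsh camp alone.
3. Warden goes to the dry ground with sample E.
4. Warden goes back to the marsh camp with sample Q.
5. Warden goes to the dry ground with sample A.
6. Warden goes back to the marsh camp alone.
7. Warden goes to the dry ground with sample K.
8. Warden goes back to the marsh camp alone.
9. Warden goes to the dry ground with sample H.
10. Warden goes back to the marsh camp alone.
11. Warden goes to the dry ground with sample Q.

11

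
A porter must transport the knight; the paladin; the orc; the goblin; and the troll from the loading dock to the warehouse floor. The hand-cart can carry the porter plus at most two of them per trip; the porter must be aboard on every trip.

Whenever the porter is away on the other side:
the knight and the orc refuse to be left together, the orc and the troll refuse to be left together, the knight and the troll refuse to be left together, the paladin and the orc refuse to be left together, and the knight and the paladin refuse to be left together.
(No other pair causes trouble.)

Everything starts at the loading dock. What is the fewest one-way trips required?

7

Counting alone: the porter can take at most 2 across per trip to the warehouse floor, so moving all 5 needs at least 3 loaded trips out, with a return between consecutive ones — at least 5 crossings.
The safety rule pushes this higher. Following every safe sequence of crossings, the most of the 5 that can be at the warehouse floor as the hand-cart arrives there on crossing 5 is 4 — never all 5.
So no plan with fewer than 7 crossings exists, and this one achieves 7:
1. Porter goes to the warehouse floor with the knight and the orc.  [the loading dock: the goblin, the paladin, the troll | the warehouse floor: the knight, the orc]
2. Porter goes back to the loading dock with the knight.  [the loading dock: the goblin, the knight, the paladin, the troll | the warehouse floor: the orc]
3. Porter goes to the warehouse floor with the goblin and the knight.  [the loading dock: the paladin, the troll | the warehouse floor: the goblin, the knight, the orc]
4. Porter goes back to the loading dock with the knight.  [the loading dock: the knight, the paladin, the troll | the warehouse floor: the goblin, the orc]
5. Porter goes to the warehouse floor with the paladin and the troll.  [the loading dock: the knight | the warehouse floor: the goblin, the orc, the paladin, the troll]
6. Porter goes back to the loading dock with the orc.  [the loading dock: the knight, the orc | the warehouse floor: the goblin, the paladin, the troll]
7. Porter goes to the warehouse floor with the knight and the orc.  [the loading dock: — | the warehouse floor: the goblin, the knight, the orc, the paladin, the troll]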